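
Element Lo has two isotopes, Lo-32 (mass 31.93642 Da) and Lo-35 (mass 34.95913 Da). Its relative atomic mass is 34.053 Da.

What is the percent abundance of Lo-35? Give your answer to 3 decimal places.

70.023%

With x = fraction of Lo-32 (so Lo-35 is 1 − x):
31.93642·x + 34.95913·(1 − x) = 34.053
(31.93642 − 34.95913)·x = 34.053 − 34.95913
x = -0.90613 / -3.02271 = 0.29977 → 29.977% Lo-32, 70.023% Lo-35.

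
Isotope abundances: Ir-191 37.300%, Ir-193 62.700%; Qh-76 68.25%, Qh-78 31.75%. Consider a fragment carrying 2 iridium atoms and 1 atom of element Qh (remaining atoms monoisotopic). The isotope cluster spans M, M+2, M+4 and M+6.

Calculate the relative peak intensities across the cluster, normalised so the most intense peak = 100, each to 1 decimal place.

Iridium pattern (n=2): 0.139129 : 0.467742 : 0.393129
Element Qh pattern (n=1): 0.6825 : 0.3175
Convolve the two distributions (both contribute in 2-u steps):
  M: 0.139129×0.6825 = 0.094956
  M+2: 0.139129×0.3175 + 0.467742×0.6825 = 0.363407
  M+4: 0.467742×0.3175 + 0.393129×0.6825 = 0.416819
  M+6: 0.393129×0.3175 = 0.124818
Scale to base peak (0.416819) = 100: 22.8 : 87.2 : 100.0 : 29.9

22.8 : 87.2 : 100.0 : 29.9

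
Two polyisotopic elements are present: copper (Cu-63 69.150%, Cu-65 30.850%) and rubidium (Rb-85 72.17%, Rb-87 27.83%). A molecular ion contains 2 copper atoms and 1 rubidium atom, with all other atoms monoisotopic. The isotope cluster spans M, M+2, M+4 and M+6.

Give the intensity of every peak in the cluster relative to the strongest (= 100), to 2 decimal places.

78.25 : 100.00 : 42.50 : 6.01

Copper pattern (n=2): 0.47817225 : 0.4266555 : 0.09517225
Rubidium pattern (n=1): 0.7217 : 0.2783
Convolve the two distributions (both contribute in 2-u steps):
  M: 0.47817225×0.7217 = 0.345097
  M+2: 0.47817225×0.2783 + 0.4266555×0.7217 = 0.440993
  M+4: 0.4266555×0.2783 + 0.09517225×0.7217 = 0.187424
  M+6: 0.09517225×0.2783 = 0.026486
Scale to base peak (0.440993) = 100: 78.25 : 100.00 : 42.50 : 6.01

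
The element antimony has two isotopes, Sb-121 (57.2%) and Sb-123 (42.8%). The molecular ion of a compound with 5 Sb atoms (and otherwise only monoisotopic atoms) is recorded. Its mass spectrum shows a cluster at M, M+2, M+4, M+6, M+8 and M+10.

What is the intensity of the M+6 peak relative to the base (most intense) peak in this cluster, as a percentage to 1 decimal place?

Term probabilities: M 0.0612, M+2 0.2291, M+4 0.3428, M+6 0.2565, M+8 0.0960, M+10 0.0144. Base peak = M+4.
P(M+4) = C(5,2) × 0.572^3 × 0.428^2 = 10 × 0.18714925 × 0.183184 = 0.342827 (base)
P(M+6) = C(5,3) × 0.572^2 × 0.428^3 = 10 × 0.327184 × 0.07840275 = 0.256521
Relative intensity = 0.256521 / 0.342827 × 100 = 74.8

74.8%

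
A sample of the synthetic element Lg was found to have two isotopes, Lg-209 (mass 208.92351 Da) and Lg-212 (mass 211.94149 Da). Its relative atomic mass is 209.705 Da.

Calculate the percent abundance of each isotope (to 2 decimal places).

Lg-209: 74.11%, Lg-212: 25.89%

With x = fraction of Lg-209 (so Lg-212 is 1 − x):
208.92351·x + 211.94149·(1 − x) = 209.705
(208.92351 − 211.94149)·x = 209.705 − 211.94149
x = -2.23649 / -3.01798 = 0.74106 → 74.11% Lg-209, 25.89% Lg-212.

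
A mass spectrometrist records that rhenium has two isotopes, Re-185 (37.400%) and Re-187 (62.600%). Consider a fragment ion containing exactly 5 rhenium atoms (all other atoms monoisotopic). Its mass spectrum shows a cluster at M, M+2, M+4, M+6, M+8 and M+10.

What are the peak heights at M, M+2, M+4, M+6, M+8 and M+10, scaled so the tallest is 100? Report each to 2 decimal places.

Each Re atom is independently Re-185 (p = 0.37400) or Re-187 (q = 0.62600); the cluster is the binomial expansion (p + q)^5.
P(M) = 0.37400^5 = 0.007317
P(M+2) = 5 × 0.37400^4 × 0.62600^1 = 0.061239
P(M+4) = 10 × 0.37400^3 × 0.62600^2 = 0.205005
P(M+6) = 10 × 0.37400^2 × 0.62600^3 = 0.343136
P(M+8) = 5 × 0.37400^1 × 0.62600^4 = 0.287170
P(M+10) = 0.62600^5 = 0.096133
The M+6 peak is largest (0.343136); scaling to 100 gives 2.13 : 17.85 : 59.74 : 100.00 : 83.69 : 28.02.

2.13 : 17.85 : 59.74 : 100.00 : 83.69 : 28.02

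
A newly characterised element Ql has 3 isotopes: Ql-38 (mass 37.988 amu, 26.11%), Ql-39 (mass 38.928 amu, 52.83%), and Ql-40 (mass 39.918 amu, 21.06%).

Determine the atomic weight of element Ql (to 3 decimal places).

The abundance-weighted mean is 0.2611 × 37.988 + 0.5283 × 38.928 + 0.2106 × 39.918
= 9.9187 + 20.5657 + 8.4067 = 38.8911 amu

38.891 amu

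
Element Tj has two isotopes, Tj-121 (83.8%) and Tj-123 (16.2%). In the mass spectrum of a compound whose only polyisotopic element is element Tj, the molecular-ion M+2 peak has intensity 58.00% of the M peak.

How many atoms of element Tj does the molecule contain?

For n independent Tj atoms, I(M+2)/I(M) = n · (abundance Tj-123) / (abundance Tj-121) = n · 0.162/0.838.
n = 0.5800 × 0.838/0.162 = 3.00 ≈ 3

3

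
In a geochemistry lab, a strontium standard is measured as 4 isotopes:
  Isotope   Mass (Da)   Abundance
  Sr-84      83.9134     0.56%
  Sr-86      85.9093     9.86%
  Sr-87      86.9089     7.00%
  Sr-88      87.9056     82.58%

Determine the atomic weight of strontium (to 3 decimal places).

87.617 Da

Ar = Σ fᵢ·mᵢ = 0.0056 × 83.9134 + 0.0986 × 85.9093 + 0.0700 × 86.9089 + 0.8258 × 87.9056
= 0.46992 + 8.47066 + 6.08362 + 72.59244 = 87.61664 Da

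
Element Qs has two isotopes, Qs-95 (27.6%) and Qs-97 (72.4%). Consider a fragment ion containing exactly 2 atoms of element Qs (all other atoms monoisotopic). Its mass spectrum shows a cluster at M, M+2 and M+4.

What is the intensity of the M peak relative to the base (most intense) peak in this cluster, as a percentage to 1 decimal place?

Binomial terms of (0.276 + 0.724)^2: M 0.0762, M+2 0.3996, M+4 0.5242 → M+4 is the base peak.
P(M+4) = C(2,2) × 0.276^0 × 0.724^2 = 1 × 1.0000 × 0.524176 = 0.524176 (base)
P(M) = C(2,0) × 0.276^2 × 0.724^0 = 1 × 0.076176 × 1.0000 = 0.076176
Relative intensity = 0.076176 / 0.524176 × 100 = 14.5

14.5%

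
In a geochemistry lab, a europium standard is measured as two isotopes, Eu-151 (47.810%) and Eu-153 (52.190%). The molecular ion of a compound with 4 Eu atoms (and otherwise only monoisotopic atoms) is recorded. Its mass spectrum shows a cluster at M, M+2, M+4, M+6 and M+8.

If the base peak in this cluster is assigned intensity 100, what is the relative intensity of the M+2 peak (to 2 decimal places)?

(0.47810 + 0.52190)^4 gives M 0.0522, M+2 0.2281, M+4 0.3736, M+6 0.2719, M+8 0.0742; the largest is M+4.
P(M+4) = C(4,2) × 0.47810^2 × 0.52190^2 = 6 × 0.22857961 × 0.27237961 = 0.373563 (base)
P(M+2) = C(4,1) × 0.47810^3 × 0.52190^1 = 4 × 0.10928391 × 0.5219 = 0.228141
Relative intensity = 0.228141 / 0.373563 × 100 = 61.07

61.07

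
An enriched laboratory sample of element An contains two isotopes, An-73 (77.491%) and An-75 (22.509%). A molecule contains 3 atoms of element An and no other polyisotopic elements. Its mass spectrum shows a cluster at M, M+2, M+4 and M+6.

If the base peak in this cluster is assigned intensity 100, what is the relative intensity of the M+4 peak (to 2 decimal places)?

Term probabilities: M 0.4653, M+2 0.4055, M+4 0.1178, M+6 0.0114. Base peak = M.
P(M) = C(3,0) × 0.77491^3 × 0.22509^0 = 1 × 0.46532223 × 1.0000 = 0.465322 (base)
P(M+4) = C(3,2) × 0.77491^1 × 0.22509^2 = 3 × 0.77491 × 0.05066551 = 0.117784
Relative intensity = 0.117784 / 0.465322 × 100 = 25.31

25.31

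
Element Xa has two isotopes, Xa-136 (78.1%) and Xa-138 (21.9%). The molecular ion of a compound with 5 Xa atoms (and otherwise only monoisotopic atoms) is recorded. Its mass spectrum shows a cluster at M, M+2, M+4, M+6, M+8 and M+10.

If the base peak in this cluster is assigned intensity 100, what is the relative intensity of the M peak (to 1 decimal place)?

71.3

(0.781 + 0.219)^5 gives M 0.2906, M+2 0.4074, M+4 0.2285, M+6 0.0641, M+8 0.0090, M+10 0.0005; the largest is M+2.
P(M+2) = C(5,1) × 0.781^4 × 0.219^1 = 5 × 0.37205242 × 0.2190 = 0.407397 (base)
P(M) = C(5,0) × 0.781^5 × 0.219^0 = 1 × 0.29057294 × 1.0000 = 0.290573
Relative intensity = 0.290573 / 0.407397 × 100 = 71.3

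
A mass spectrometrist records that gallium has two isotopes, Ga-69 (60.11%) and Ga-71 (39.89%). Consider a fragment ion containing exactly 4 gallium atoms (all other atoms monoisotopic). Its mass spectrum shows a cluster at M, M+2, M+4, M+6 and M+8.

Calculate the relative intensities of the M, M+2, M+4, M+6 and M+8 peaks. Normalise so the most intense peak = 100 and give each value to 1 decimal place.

37.7 : 100.0 : 99.5 : 44.0 : 7.3

The 4 Ga atoms are independent, so intensities follow the terms of (0.6011 + 0.3989)^4.
P(M) = 0.6011^4 = 0.130553
P(M+2) = 4 × 0.6011^3 × 0.3989^1 = 0.346549
P(M+4) = 6 × 0.6011^2 × 0.3989^2 = 0.344963
P(M+6) = 4 × 0.6011^1 × 0.3989^3 = 0.152616
P(M+8) = 0.3989^4 = 0.025320
The M+2 peak is largest (0.346549); scaling to 100 gives 37.7 : 100.0 : 99.5 : 44.0 : 7.3.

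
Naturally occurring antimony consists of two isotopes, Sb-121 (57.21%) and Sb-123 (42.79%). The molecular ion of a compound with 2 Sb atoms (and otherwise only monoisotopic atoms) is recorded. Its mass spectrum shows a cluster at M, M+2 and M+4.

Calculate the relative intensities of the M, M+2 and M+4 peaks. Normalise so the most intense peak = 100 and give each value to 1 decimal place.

66.8 : 100.0 : 37.4

Expanding (0.5721 + 0.4279)^2:
P(M) = 0.5721^2 = 0.327298
P(M+2) = 2 × 0.5721^1 × 0.4279^1 = 0.489603
P(M+4) = 0.4279^2 = 0.183098
The M+2 peak is largest (0.489603); scaling to 100 gives 66.8 : 100.0 : 37.4.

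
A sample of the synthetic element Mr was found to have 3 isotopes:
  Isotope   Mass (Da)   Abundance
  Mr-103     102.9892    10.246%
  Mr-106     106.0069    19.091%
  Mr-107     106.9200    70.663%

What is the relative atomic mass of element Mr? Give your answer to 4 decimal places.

Ar = Σ fᵢ·mᵢ = 0.10246 × 102.9892 + 0.19091 × 106.0069 + 0.70663 × 106.9200
= 10.55227 + 20.23778 + 75.55288 = 106.34293 Da

106.3429 Da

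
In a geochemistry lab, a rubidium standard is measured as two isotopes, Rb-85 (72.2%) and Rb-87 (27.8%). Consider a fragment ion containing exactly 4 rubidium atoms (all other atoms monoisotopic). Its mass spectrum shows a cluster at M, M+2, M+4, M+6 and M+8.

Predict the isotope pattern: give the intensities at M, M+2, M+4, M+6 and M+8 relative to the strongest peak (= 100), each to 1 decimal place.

Each Rb atom is independently Rb-85 (p = 0.722) or Rb-87 (q = 0.278); the cluster is the binomial expansion (p + q)^4.
P(M) = 0.722^4 = 0.271737
P(M+2) = 4 × 0.722^3 × 0.278^1 = 0.418520
P(M+4) = 6 × 0.722^2 × 0.278^2 = 0.241721
P(M+6) = 4 × 0.722^1 × 0.278^3 = 0.062049
P(M+8) = 0.278^4 = 0.005973
The M+2 peak is largest (0.418520); scaling to 100 gives 64.9 : 100.0 : 57.8 : 14.8 : 1.4.

64.9 : 100.0 : 57.8 : 14.8 : 1.4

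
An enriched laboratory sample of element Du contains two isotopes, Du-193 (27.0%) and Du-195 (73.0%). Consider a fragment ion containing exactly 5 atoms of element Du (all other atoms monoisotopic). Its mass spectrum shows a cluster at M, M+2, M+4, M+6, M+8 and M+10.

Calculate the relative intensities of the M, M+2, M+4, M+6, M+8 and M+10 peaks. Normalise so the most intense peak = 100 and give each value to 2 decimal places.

Each Du atom is independently Du-193 (p = 0.270) or Du-195 (q = 0.730); the cluster is the binomial expansion (p + q)^5.
P(M) = 0.270^5 = 0.001435
P(M+2) = 5 × 0.270^4 × 0.730^1 = 0.019398
P(M+4) = 10 × 0.270^3 × 0.730^2 = 0.104891
P(M+6) = 10 × 0.270^2 × 0.730^3 = 0.283593
P(M+8) = 5 × 0.270^1 × 0.730^4 = 0.383376
P(M+10) = 0.730^5 = 0.207307
The M+8 peak is largest (0.383376); scaling to 100 gives 0.37 : 5.06 : 27.36 : 73.97 : 100.00 : 54.07.

0.37 : 5.06 : 27.36 : 73.97 : 100.00 : 54.07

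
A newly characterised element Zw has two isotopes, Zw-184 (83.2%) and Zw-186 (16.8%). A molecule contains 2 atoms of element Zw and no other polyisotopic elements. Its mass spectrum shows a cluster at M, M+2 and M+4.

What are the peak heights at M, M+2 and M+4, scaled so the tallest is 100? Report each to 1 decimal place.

The 2 Zw atoms are independent, so intensities follow the terms of (0.832 + 0.168)^2.
P(M) = 0.832^2 = 0.692224
P(M+2) = 2 × 0.832^1 × 0.168^1 = 0.279552
P(M+4) = 0.168^2 = 0.028224
The M peak is largest (0.692224); scaling to 100 gives 100.0 : 40.4 : 4.1.

100.0 : 40.4 : 4.1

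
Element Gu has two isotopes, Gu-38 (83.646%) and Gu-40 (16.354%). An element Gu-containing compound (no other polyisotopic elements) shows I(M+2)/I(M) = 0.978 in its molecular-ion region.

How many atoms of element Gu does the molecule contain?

5

For n independent Gu atoms, I(M+2)/I(M) = n · (abundance Gu-40) / (abundance Gu-38) = n · 0.16354/0.83646.
n = 0.978 × 0.83646/0.16354 = 5.00 ≈ 5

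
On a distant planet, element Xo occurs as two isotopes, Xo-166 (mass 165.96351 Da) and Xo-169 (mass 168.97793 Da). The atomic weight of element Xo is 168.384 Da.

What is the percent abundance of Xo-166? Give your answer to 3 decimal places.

19.703%

Let x be the fractional abundance of Xo-166; then Xo-169 has abundance 1 − x.
165.96351·x + 168.97793·(1 − x) = 168.384
(165.96351 − 168.97793)·x = 168.384 − 168.97793
x = -0.59393 / -3.01442 = 0.19703 → 19.703% Xo-166, 80.297% Xo-169.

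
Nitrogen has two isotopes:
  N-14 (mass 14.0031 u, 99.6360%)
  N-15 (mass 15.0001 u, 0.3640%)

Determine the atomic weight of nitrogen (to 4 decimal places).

14.0067 u

Weight each isotope mass by its fractional abundance: 0.996360 × 14.0031 + 0.003640 × 15.0001
= 13.95213 + 0.05460 = 14.00673 u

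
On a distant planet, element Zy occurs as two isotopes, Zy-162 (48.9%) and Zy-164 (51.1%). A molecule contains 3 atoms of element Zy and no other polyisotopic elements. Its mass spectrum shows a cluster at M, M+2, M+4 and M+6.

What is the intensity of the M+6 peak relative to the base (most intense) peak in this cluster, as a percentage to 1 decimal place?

(0.489 + 0.511)^3 gives M 0.1169, M+2 0.3666, M+4 0.3831, M+6 0.1334; the largest is M+4.
P(M+4) = C(3,2) × 0.489^1 × 0.511^2 = 3 × 0.4890 × 0.261121 = 0.383065 (base)
P(M+6) = C(3,3) × 0.489^0 × 0.511^3 = 1 × 1.0000 × 0.13343283 = 0.133433
Relative intensity = 0.133433 / 0.383065 × 100 = 34.8

34.8%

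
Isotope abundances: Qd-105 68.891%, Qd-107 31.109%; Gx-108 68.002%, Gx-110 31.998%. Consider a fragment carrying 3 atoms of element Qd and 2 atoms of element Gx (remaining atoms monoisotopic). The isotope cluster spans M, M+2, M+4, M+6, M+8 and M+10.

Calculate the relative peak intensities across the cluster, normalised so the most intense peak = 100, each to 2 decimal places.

Element Qd pattern (n=3): 0.32695461 : 0.44292713 : 0.2000119 : 0.03010635
Element Gx pattern (n=2): 0.4624272 : 0.4351856 : 0.1023872
Convolve the two distributions (both contribute in 2-u steps):
  M: 0.32695461×0.4624272 = 0.151193
  M+2: 0.32695461×0.4351856 + 0.44292713×0.4624272 = 0.347107
  M+4: 0.32695461×0.1023872 + 0.44292713×0.4351856 + 0.2000119×0.4624272 = 0.318722
  M+6: 0.44292713×0.1023872 + 0.2000119×0.4351856 + 0.03010635×0.4624272 = 0.146314
  M+8: 0.2000119×0.1023872 + 0.03010635×0.4351856 = 0.033581
  M+10: 0.03010635×0.1023872 = 0.003083
Scale to base peak (0.347107) = 100: 43.56 : 100.00 : 91.82 : 42.15 : 9.67 : 0.89

43.56 : 100.00 : 91.82 : 42.15 : 9.67 : 0.89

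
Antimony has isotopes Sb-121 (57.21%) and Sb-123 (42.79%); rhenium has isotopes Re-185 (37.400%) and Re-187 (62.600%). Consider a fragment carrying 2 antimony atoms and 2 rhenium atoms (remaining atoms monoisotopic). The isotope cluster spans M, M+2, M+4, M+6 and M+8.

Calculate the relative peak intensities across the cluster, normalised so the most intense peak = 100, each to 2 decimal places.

Antimony pattern (n=2): 0.32729841 : 0.48960318 : 0.18309841
Rhenium pattern (n=2): 0.139876 : 0.468248 : 0.391876
Convolve the two distributions (both contribute in 2-u steps):
  M: 0.32729841×0.139876 = 0.045781
  M+2: 0.32729841×0.468248 + 0.48960318×0.139876 = 0.221741
  M+4: 0.32729841×0.391876 + 0.48960318×0.468248 + 0.18309841×0.139876 = 0.383127
  M+6: 0.48960318×0.391876 + 0.18309841×0.468248 = 0.277599
  M+8: 0.18309841×0.391876 = 0.071752
Scale to base peak (0.383127) = 100: 11.95 : 57.88 : 100.00 : 72.46 : 18.73

11.95 : 57.88 : 100.00 : 72.46 : 18.73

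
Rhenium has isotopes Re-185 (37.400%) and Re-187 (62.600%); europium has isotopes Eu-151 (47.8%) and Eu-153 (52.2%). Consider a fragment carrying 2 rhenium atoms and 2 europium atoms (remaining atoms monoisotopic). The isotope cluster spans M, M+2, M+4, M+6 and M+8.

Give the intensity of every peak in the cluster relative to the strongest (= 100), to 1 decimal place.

Rhenium pattern (n=2): 0.139876 : 0.468248 : 0.391876
Europium pattern (n=2): 0.228484 : 0.499032 : 0.272484
Convolve the two distributions (both contribute in 2-u steps):
  M: 0.139876×0.228484 = 0.031959
  M+2: 0.139876×0.499032 + 0.468248×0.228484 = 0.176790
  M+4: 0.139876×0.272484 + 0.468248×0.499032 + 0.391876×0.228484 = 0.361322
  M+6: 0.468248×0.272484 + 0.391876×0.499032 = 0.323149
  M+8: 0.391876×0.272484 = 0.106780
Scale to base peak (0.361322) = 100: 8.8 : 48.9 : 100.0 : 89.4 : 29.6

8.8 : 48.9 : 100.0 : 89.4 : 29.6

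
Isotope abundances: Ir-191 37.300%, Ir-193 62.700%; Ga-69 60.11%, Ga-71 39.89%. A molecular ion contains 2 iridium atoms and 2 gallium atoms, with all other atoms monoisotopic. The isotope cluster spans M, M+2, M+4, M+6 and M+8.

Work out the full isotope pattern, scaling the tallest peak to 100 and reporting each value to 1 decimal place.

Iridium pattern (n=2): 0.139129 : 0.467742 : 0.393129
Gallium pattern (n=2): 0.36132121 : 0.47955758 : 0.15912121
Convolve the two distributions (both contribute in 2-u steps):
  M: 0.139129×0.36132121 = 0.050270
  M+2: 0.139129×0.47955758 + 0.467742×0.36132121 = 0.235725
  M+4: 0.139129×0.15912121 + 0.467742×0.47955758 + 0.393129×0.36132121 = 0.388493
  M+6: 0.467742×0.15912121 + 0.393129×0.47955758 = 0.262956
  M+8: 0.393129×0.15912121 = 0.062555
Scale to base peak (0.388493) = 100: 12.9 : 60.7 : 100.0 : 67.7 : 16.1

12.9 : 60.7 : 100.0 : 67.7 : 16.1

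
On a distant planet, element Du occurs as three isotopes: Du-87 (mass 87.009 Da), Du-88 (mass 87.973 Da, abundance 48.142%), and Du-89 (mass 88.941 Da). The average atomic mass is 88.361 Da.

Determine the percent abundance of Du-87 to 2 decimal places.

5.90%

Let x and y be the fractions of Du-87 and Du-89. Then x + y = 1 − 0.48142 = 0.51858 and 87.009x + 88.941y = 88.361 − 0.48142×87.973 = 46.00903834.
Substituting: 87.009x + 88.941(0.51858 − x) = 46.00903834
(87.009 − 88.941)x = -0.11398544  ⇒  x = 0.05900, y = 0.45958
Du-87: 5.90%, Du-89: 45.96%.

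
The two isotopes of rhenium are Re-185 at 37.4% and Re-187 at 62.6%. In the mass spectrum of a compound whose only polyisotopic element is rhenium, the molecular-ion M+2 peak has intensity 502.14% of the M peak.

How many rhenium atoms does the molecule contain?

3

With n Re atoms, P(M+2)/P(M) = C(n,1)·p^(n−1)q / p^n = n·q/p = n · 0.626/0.374.
n = 5.0214 × 0.374/0.626 = 3.00 ≈ 3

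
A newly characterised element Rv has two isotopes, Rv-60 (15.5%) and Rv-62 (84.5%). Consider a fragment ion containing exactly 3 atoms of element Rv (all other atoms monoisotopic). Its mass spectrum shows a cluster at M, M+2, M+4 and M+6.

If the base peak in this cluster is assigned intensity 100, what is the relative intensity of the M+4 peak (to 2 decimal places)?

(0.155 + 0.845)^3 gives M 0.0037, M+2 0.0609, M+4 0.3320, M+6 0.6034; the largest is M+6.
P(M+6) = C(3,3) × 0.155^0 × 0.845^3 = 1 × 1.0000 × 0.60335112 = 0.603351 (base)
P(M+4) = C(3,2) × 0.155^1 × 0.845^2 = 3 × 0.1550 × 0.714025 = 0.332022
Relative intensity = 0.332022 / 0.603351 × 100 = 55.03

55.03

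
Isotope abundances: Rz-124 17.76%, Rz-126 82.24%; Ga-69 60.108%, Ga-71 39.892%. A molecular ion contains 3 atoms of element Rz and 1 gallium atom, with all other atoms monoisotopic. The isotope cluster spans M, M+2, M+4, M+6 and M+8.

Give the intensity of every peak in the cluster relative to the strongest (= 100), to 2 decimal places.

0.70 : 10.25 : 51.80 : 100.00 : 46.41

Element Rz pattern (n=3): 0.00560182 : 0.07781983 : 0.36035489 : 0.55622346
Gallium pattern (n=1): 0.60108 : 0.39892
Convolve the two distributions (both contribute in 2-u steps):
  M: 0.00560182×0.60108 = 0.003367
  M+2: 0.00560182×0.39892 + 0.07781983×0.60108 = 0.049011
  M+4: 0.07781983×0.39892 + 0.36035489×0.60108 = 0.247646
  M+6: 0.36035489×0.39892 + 0.55622346×0.60108 = 0.478088
  M+8: 0.55622346×0.39892 = 0.221889
Scale to base peak (0.478088) = 100: 0.70 : 10.25 : 51.80 : 100.00 : 46.41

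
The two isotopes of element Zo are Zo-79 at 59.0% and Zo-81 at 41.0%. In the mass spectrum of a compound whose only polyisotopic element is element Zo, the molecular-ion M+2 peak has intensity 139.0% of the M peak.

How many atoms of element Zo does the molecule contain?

2

With n Zo atoms, P(M+2)/P(M) = C(n,1)·p^(n−1)q / p^n = n·q/p = n · 0.410/0.590.
n = 1.390 × 0.590/0.410 = 2.00 ≈ 2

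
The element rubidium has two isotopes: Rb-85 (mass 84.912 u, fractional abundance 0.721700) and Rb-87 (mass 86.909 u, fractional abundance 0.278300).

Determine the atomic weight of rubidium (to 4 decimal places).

85.4678 u

Weight each isotope mass by its fractional abundance: 0.721700 × 84.912 + 0.278300 × 86.909
= 61.28099 + 24.18677 = 85.46776 u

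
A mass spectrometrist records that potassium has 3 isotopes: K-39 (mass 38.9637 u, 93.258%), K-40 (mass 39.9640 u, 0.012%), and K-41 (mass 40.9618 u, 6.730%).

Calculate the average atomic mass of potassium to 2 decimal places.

39.10 u

Average mass = Σ (abundance × isotope mass) = 0.93258 × 38.9637 + 0.00012 × 39.9640 + 0.06730 × 40.9618
= 36.33677 + 0.00480 + 2.75673 = 39.09830 u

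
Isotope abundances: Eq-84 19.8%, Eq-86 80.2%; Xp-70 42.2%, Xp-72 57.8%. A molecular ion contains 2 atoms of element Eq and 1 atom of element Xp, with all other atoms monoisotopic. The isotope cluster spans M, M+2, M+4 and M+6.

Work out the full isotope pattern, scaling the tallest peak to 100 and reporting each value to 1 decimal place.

Element Eq pattern (n=2): 0.039204 : 0.317592 : 0.643204
Element Xp pattern (n=1): 0.4220 : 0.5780
Convolve the two distributions (both contribute in 2-u steps):
  M: 0.039204×0.4220 = 0.016544
  M+2: 0.039204×0.5780 + 0.317592×0.4220 = 0.156684
  M+4: 0.317592×0.5780 + 0.643204×0.4220 = 0.455000
  M+6: 0.643204×0.5780 = 0.371772
Scale to base peak (0.455000) = 100: 3.6 : 34.4 : 100.0 : 81.7

3.6 : 34.4 : 100.0 : 81.7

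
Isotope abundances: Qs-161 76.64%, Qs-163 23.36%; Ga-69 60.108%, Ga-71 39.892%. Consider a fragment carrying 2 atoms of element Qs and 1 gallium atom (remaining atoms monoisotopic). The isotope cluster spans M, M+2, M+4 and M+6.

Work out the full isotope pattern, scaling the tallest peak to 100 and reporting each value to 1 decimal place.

Element Qs pattern (n=2): 0.58736896 : 0.35806208 : 0.05456896
Gallium pattern (n=1): 0.60108 : 0.39892
Convolve the two distributions (both contribute in 2-u steps):
  M: 0.58736896×0.60108 = 0.353056
  M+2: 0.58736896×0.39892 + 0.35806208×0.60108 = 0.449537
  M+4: 0.35806208×0.39892 + 0.05456896×0.60108 = 0.175638
  M+6: 0.05456896×0.39892 = 0.021769
Scale to base peak (0.449537) = 100: 78.5 : 100.0 : 39.1 : 4.8

78.5 : 100.0 : 39.1 : 4.8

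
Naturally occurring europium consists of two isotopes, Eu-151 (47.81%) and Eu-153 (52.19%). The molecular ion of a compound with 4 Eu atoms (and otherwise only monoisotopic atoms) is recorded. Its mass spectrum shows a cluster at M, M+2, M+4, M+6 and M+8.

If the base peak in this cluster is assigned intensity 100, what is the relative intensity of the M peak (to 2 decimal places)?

Term probabilities: M 0.0522, M+2 0.2281, M+4 0.3736, M+6 0.2719, M+8 0.0742. Base peak = M+4.
P(M+4) = C(4,2) × 0.4781^2 × 0.5219^2 = 6 × 0.22857961 × 0.27237961 = 0.373563 (base)
P(M) = C(4,0) × 0.4781^4 × 0.5219^0 = 1 × 0.05224864 × 1.0000 = 0.052249
Relative intensity = 0.052249 / 0.373563 × 100 = 13.99

13.99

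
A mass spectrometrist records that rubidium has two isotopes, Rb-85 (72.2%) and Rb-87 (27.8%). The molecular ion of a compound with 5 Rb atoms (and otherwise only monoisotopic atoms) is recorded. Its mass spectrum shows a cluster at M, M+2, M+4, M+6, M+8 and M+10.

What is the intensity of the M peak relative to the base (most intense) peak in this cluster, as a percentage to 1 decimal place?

Term probabilities: M 0.1962, M+2 0.3777, M+4 0.2909, M+6 0.1120, M+8 0.0216, M+10 0.0017. Base peak = M+2.
P(M+2) = C(5,1) × 0.722^4 × 0.278^1 = 5 × 0.27173701 × 0.2780 = 0.377714 (base)
P(M) = C(5,0) × 0.722^5 × 0.278^0 = 1 × 0.19619412 × 1.0000 = 0.196194
Relative intensity = 0.196194 / 0.377714 × 100 = 51.9

51.9%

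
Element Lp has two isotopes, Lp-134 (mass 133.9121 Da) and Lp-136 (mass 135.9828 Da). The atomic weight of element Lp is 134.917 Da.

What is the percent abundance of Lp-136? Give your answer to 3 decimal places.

48.529%

Writing the weighted mean with unknown fraction x of Lp-134:
133.9121·x + 135.9828·(1 − x) = 134.917
(133.9121 − 135.9828)·x = 134.917 − 135.9828
x = -1.0658 / -2.0707 = 0.51471 → 51.471% Lp-134, 48.529% Lp-136.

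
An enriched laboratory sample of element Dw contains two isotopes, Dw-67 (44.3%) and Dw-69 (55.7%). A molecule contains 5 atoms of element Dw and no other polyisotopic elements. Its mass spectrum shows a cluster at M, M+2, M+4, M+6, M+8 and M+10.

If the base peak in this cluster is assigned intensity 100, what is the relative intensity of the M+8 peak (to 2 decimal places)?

62.87

Term probabilities: M 0.0171, M+2 0.1073, M+4 0.2697, M+6 0.3391, M+8 0.2132, M+10 0.0536. Base peak = M+6.
P(M+6) = C(5,3) × 0.443^2 × 0.557^3 = 10 × 0.196249 × 0.17280869 = 0.339135 (base)
P(M+8) = C(5,4) × 0.443^1 × 0.557^4 = 5 × 0.4430 × 0.09625444 = 0.213204
Relative intensity = 0.213204 / 0.339135 × 100 = 62.87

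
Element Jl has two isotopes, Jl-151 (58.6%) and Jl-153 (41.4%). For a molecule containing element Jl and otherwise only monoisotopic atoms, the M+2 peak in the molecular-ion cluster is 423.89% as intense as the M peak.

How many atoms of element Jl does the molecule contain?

6

For n independent Jl atoms, I(M+2)/I(M) = n · (abundance Jl-153) / (abundance Jl-151) = n · 0.414/0.586.
n = 4.2389 × 0.586/0.414 = 6.00 ≈ 6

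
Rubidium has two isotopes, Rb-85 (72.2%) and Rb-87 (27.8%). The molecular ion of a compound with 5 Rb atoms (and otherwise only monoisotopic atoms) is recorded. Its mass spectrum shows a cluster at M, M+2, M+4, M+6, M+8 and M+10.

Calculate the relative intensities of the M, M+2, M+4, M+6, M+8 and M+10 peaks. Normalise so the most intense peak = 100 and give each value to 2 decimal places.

51.94 : 100.00 : 77.01 : 29.65 : 5.71 : 0.44

Each Rb atom is independently Rb-85 (p = 0.722) or Rb-87 (q = 0.278); the cluster is the binomial expansion (p + q)^5.
P(M) = 0.722^5 = 0.196194
P(M+2) = 5 × 0.722^4 × 0.278^1 = 0.377714
P(M+4) = 10 × 0.722^3 × 0.278^2 = 0.290872
P(M+6) = 10 × 0.722^2 × 0.278^3 = 0.111998
P(M+8) = 5 × 0.722^1 × 0.278^4 = 0.021562
P(M+10) = 0.278^5 = 0.001660
The M+2 peak is largest (0.377714); scaling to 100 gives 51.94 : 100.00 : 77.01 : 29.65 : 5.71 : 0.44.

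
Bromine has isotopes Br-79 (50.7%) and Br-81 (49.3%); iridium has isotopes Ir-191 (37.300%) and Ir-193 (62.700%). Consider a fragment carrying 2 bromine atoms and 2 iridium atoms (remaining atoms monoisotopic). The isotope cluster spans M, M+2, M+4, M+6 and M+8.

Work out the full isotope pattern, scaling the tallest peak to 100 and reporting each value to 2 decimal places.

Bromine pattern (n=2): 0.257049 : 0.499902 : 0.243049
Iridium pattern (n=2): 0.139129 : 0.467742 : 0.393129
Convolve the two distributions (both contribute in 2-u steps):
  M: 0.257049×0.139129 = 0.035763
  M+2: 0.257049×0.467742 + 0.499902×0.139129 = 0.189783
  M+4: 0.257049×0.393129 + 0.499902×0.467742 + 0.243049×0.139129 = 0.368694
  M+6: 0.499902×0.393129 + 0.243049×0.467742 = 0.310210
  M+8: 0.243049×0.393129 = 0.095550
Scale to base peak (0.368694) = 100: 9.70 : 51.47 : 100.00 : 84.14 : 25.92

9.70 : 51.47 : 100.00 : 84.14 : 25.92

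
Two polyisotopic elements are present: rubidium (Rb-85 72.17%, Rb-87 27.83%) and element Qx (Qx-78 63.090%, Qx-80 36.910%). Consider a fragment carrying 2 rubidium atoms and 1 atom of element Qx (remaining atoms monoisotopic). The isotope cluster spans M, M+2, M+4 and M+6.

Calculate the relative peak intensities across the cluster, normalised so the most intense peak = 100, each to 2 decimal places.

73.73 : 100.00 : 44.23 : 6.41

Rubidium pattern (n=2): 0.52085089 : 0.40169822 : 0.07745089
Element Qx pattern (n=1): 0.6309 : 0.3691
Convolve the two distributions (both contribute in 2-u steps):
  M: 0.52085089×0.6309 = 0.328605
  M+2: 0.52085089×0.3691 + 0.40169822×0.6309 = 0.445677
  M+4: 0.40169822×0.3691 + 0.07745089×0.6309 = 0.197131
  M+6: 0.07745089×0.3691 = 0.028587
Scale to base peak (0.445677) = 100: 73.73 : 100.00 : 44.23 : 6.41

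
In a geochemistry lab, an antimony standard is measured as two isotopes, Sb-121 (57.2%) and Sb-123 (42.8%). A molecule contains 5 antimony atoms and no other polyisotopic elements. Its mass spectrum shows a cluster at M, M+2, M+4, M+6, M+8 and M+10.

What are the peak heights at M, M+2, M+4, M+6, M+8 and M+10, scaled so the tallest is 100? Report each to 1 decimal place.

17.9 : 66.8 : 100.0 : 74.8 : 28.0 : 4.2

Each Sb atom is independently Sb-121 (p = 0.572) or Sb-123 (q = 0.428); the cluster is the binomial expansion (p + q)^5.
P(M) = 0.572^5 = 0.061232
P(M+2) = 5 × 0.572^4 × 0.428^1 = 0.229086
P(M+4) = 10 × 0.572^3 × 0.428^2 = 0.342827
P(M+6) = 10 × 0.572^2 × 0.428^3 = 0.256521
P(M+8) = 5 × 0.572^1 × 0.428^4 = 0.095971
P(M+10) = 0.428^5 = 0.014362
The M+4 peak is largest (0.342827); scaling to 100 gives 17.9 : 66.8 : 100.0 : 74.8 : 28.0 : 4.2.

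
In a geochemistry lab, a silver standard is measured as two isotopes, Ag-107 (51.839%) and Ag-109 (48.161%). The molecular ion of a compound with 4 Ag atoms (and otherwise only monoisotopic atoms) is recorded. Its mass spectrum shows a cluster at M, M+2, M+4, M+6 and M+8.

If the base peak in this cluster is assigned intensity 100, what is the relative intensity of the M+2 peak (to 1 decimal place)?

71.8

Term probabilities: M 0.0722, M+2 0.2684, M+4 0.3740, M+6 0.2316, M+8 0.0538. Base peak = M+4.
P(M+4) = C(4,2) × 0.51839^2 × 0.48161^2 = 6 × 0.26872819 × 0.23194819 = 0.373986 (base)
P(M+2) = C(4,1) × 0.51839^3 × 0.48161^1 = 4 × 0.13930601 × 0.48161 = 0.268365
Relative intensity = 0.268365 / 0.373986 × 100 = 71.8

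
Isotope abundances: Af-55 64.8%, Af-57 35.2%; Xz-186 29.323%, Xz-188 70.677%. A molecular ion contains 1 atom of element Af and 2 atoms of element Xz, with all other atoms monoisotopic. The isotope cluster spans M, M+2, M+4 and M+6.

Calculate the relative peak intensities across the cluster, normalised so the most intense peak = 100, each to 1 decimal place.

11.9 : 63.6 : 100.0 : 37.4

Element Af pattern (n=1): 0.6480 : 0.3520
Element Xz pattern (n=2): 0.08598383 : 0.41449233 : 0.49952383
Convolve the two distributions (both contribute in 2-u steps):
  M: 0.6480×0.08598383 = 0.055718
  M+2: 0.6480×0.41449233 + 0.3520×0.08598383 = 0.298857
  M+4: 0.6480×0.49952383 + 0.3520×0.41449233 = 0.469593
  M+6: 0.3520×0.49952383 = 0.175832
Scale to base peak (0.469593) = 100: 11.9 : 63.6 : 100.0 : 37.4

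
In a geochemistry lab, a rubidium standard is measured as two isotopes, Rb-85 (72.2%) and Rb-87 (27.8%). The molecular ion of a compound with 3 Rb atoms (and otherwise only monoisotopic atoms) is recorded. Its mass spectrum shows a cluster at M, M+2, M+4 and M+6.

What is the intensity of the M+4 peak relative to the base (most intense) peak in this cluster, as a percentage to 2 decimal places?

Binomial terms of (0.722 + 0.278)^3: M 0.3764, M+2 0.4348, M+4 0.1674, M+6 0.0215 → M+2 is the base peak.
P(M+2) = C(3,1) × 0.722^2 × 0.278^1 = 3 × 0.521284 × 0.2780 = 0.434751 (base)
P(M+4) = C(3,2) × 0.722^1 × 0.278^2 = 3 × 0.7220 × 0.077284 = 0.167397
Relative intensity = 0.167397 / 0.434751 × 100 = 38.50

38.50%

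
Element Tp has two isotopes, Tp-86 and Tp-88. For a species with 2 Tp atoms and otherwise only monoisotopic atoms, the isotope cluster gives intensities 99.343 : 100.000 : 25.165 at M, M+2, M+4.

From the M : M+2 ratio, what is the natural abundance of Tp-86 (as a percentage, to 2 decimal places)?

66.52%

Write p for the Tp-86 fraction. I(M+2)/I(M) = [C(2,1)·p^1·(1−p)] / p^2 = 2·(1−p)/p = 100.000/99.343 = 1.0066
(1−p)/p = 1.0066/2 = 0.5033  ⇒  p = 1/(1 + 0.5033) = 0.6652
Tp-86: 66.52%, Tp-88: 33.48%.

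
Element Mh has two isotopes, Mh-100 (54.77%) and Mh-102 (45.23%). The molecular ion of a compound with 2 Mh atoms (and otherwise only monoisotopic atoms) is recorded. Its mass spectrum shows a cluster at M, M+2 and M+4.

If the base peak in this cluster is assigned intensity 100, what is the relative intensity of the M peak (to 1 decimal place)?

60.5

(0.5477 + 0.4523)^2 gives M 0.3000, M+2 0.4954, M+4 0.2046; the largest is M+2.
P(M+2) = C(2,1) × 0.5477^1 × 0.4523^1 = 2 × 0.5477 × 0.4523 = 0.495449 (base)
P(M) = C(2,0) × 0.5477^2 × 0.4523^0 = 1 × 0.29997529 × 1.0000 = 0.299975
Relative intensity = 0.299975 / 0.495449 × 100 = 60.5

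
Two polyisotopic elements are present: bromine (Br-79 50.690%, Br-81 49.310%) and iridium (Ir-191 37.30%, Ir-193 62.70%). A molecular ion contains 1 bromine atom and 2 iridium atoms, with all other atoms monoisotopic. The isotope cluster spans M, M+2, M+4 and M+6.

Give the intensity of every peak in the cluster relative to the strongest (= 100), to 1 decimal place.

Bromine pattern (n=1): 0.5069 : 0.4931
Iridium pattern (n=2): 0.139129 : 0.467742 : 0.393129
Convolve the two distributions (both contribute in 2-u steps):
  M: 0.5069×0.139129 = 0.070524
  M+2: 0.5069×0.467742 + 0.4931×0.139129 = 0.305703
  M+4: 0.5069×0.393129 + 0.4931×0.467742 = 0.429921
  M+6: 0.4931×0.393129 = 0.193852
Scale to base peak (0.429921) = 100: 16.4 : 71.1 : 100.0 : 45.1

16.4 : 71.1 : 100.0 : 45.1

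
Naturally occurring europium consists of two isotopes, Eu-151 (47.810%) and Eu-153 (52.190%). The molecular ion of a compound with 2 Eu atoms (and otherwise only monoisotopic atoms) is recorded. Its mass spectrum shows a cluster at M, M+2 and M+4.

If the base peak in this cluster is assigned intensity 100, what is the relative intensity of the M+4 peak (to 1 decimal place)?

54.6

Term probabilities: M 0.2286, M+2 0.4990, M+4 0.2724. Base peak = M+2.
P(M+2) = C(2,1) × 0.47810^1 × 0.52190^1 = 2 × 0.4781 × 0.5219 = 0.499041 (base)
P(M+4) = C(2,2) × 0.47810^0 × 0.52190^2 = 1 × 1.0000 × 0.27237961 = 0.272380
Relative intensity = 0.272380 / 0.499041 × 100 = 54.6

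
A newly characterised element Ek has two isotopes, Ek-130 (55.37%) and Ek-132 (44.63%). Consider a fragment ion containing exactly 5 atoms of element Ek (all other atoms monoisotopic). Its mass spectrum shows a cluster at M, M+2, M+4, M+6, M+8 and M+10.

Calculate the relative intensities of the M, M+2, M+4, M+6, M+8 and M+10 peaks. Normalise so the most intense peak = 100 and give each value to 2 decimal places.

15.39 : 62.03 : 100.00 : 80.60 : 32.48 : 5.24

Each Ek atom is independently Ek-130 (p = 0.5537) or Ek-132 (q = 0.4463); the cluster is the binomial expansion (p + q)^5.
P(M) = 0.5537^5 = 0.052044
P(M+2) = 5 × 0.5537^4 × 0.4463^1 = 0.209747
P(M+4) = 10 × 0.5537^3 × 0.4463^2 = 0.338125
P(M+6) = 10 × 0.5537^2 × 0.4463^3 = 0.272540
P(M+8) = 5 × 0.5537^1 × 0.4463^4 = 0.109838
P(M+10) = 0.4463^5 = 0.017707
The M+4 peak is largest (0.338125); scaling to 100 gives 15.39 : 62.03 : 100.00 : 80.60 : 32.48 : 5.24.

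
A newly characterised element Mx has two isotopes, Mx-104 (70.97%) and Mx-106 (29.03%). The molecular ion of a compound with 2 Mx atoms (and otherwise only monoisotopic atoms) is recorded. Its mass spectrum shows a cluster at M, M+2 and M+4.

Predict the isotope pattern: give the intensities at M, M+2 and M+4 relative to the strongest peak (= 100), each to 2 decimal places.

Each Mx atom is independently Mx-104 (p = 0.7097) or Mx-106 (q = 0.2903); the cluster is the binomial expansion (p + q)^2.
P(M) = 0.7097^2 = 0.503674
P(M+2) = 2 × 0.7097^1 × 0.2903^1 = 0.412052
P(M+4) = 0.2903^2 = 0.084274
The M peak is largest (0.503674); scaling to 100 gives 100.00 : 81.81 : 16.73.

100.00 : 81.81 : 16.73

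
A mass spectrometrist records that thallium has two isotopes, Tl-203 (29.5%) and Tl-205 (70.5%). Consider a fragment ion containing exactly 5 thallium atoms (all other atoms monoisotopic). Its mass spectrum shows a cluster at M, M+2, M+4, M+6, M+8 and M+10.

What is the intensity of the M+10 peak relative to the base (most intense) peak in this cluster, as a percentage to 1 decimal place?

47.8%

Binomial terms of (0.295 + 0.705)^5: M 0.0022, M+2 0.0267, M+4 0.1276, M+6 0.3049, M+8 0.3644, M+10 0.1742 → M+8 is the base peak.
P(M+8) = C(5,4) × 0.295^1 × 0.705^4 = 5 × 0.2950 × 0.24703385 = 0.364375 (base)
P(M+10) = C(5,5) × 0.295^0 × 0.705^5 = 1 × 1.0000 × 0.17415886 = 0.174159
Relative intensity = 0.174159 / 0.364375 × 100 = 47.8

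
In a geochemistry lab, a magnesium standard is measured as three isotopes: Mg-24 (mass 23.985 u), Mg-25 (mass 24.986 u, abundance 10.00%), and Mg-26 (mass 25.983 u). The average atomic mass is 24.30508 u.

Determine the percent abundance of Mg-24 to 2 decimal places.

Let x and y be the fractions of Mg-24 and Mg-26. Then x + y = 1 − 0.1000 = 0.9000 and 23.985x + 25.983y = 24.30508 − 0.1000×24.986 = 21.80648.
Substituting: 23.985x + 25.983(0.9000 − x) = 21.80648
(23.985 − 25.983)x = -1.57822  ⇒  x = 0.78990, y = 0.11010
Mg-24: 78.99%, Mg-26: 11.01%.

78.99%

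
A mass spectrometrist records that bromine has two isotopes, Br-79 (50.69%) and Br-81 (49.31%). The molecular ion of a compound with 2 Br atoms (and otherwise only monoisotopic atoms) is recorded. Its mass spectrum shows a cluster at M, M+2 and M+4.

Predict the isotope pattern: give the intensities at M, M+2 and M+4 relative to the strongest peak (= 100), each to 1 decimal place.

The 2 Br atoms are independent, so intensities follow the terms of (0.5069 + 0.4931)^2.
P(M) = 0.5069^2 = 0.256948
P(M+2) = 2 × 0.5069^1 × 0.4931^1 = 0.499905
P(M+4) = 0.4931^2 = 0.243148
The M+2 peak is largest (0.499905); scaling to 100 gives 51.4 : 100.0 : 48.6.

51.4 : 100.0 : 48.6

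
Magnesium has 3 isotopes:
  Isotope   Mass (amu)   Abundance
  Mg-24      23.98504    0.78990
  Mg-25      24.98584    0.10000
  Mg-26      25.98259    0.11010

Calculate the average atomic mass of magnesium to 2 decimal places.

Average mass = Σ (abundance × isotope mass) = 0.78990 × 23.98504 + 0.10000 × 24.98584 + 0.11010 × 25.98259
= 18.945783 + 2.498584 + 2.860683 = 24.305050 amu

24.31 amu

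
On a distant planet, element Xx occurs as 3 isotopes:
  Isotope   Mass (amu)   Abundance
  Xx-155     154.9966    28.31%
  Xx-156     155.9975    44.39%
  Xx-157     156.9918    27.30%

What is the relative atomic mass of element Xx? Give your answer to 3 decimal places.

The abundance-weighted mean is 0.2831 × 154.9966 + 0.4439 × 155.9975 + 0.2730 × 156.9918
= 43.87954 + 69.24729 + 42.85876 = 155.98559 amu

155.986 amu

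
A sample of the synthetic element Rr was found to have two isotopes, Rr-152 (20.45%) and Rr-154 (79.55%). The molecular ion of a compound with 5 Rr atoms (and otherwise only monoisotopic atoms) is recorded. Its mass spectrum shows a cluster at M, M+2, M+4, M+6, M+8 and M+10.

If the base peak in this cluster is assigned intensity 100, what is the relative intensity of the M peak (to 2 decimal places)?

0.09

Term probabilities: M 0.0004, M+2 0.0070, M+4 0.0541, M+6 0.2105, M+8 0.4095, M+10 0.3186. Base peak = M+8.
P(M+8) = C(5,4) × 0.2045^1 × 0.7955^4 = 5 × 0.2045 × 0.40046147 = 0.409472 (base)
P(M) = C(5,0) × 0.2045^5 × 0.7955^0 = 1 × 0.00035766 × 1.0000 = 0.000358
Relative intensity = 0.000358 / 0.409472 × 100 = 0.09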